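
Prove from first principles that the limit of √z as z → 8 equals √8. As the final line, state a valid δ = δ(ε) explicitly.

Suppose ε > 0. We want δ > 0 such that 0 < |z − 8| < δ implies |√z − √8| < ε.
Rationalise: √z − √8 = (z − 8)/(√z + √8), so |√z − √8| = |z − 8|/(√z + √8).
Restrict δ ≤ 8 so that |z − 8| < 8 forces z > 0, and then √z + √8 > √8.
Hence |√z − √8| < |z − 8|/√8, which is < ε once |z − 8| < √8·ε.
Take δ = min(8, √8·ε). If 0 < |z − 8| < δ then z > 0 and |√z − √8| < |z − 8|/√8 < ε.

δ = min(8, √8·ε)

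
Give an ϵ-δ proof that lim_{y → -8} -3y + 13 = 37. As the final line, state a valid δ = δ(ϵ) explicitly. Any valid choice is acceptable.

δ = ϵ/3

Let ϵ > 0. We need δ > 0 so that 0 < |y + 8| < δ implies |(-3y + 13) − 37| < ϵ.
Since (-3y + 13) − 37 = -3(y + 8), we have |(-3y + 13) − 37| = 3|y + 8|.
Thus it suffices that |y + 8| < ϵ/3.
Choosing δ = ϵ/3 gives |(-3y + 13) − 37| = 3|y + 8| < ϵ whenever |y + 8| < δ.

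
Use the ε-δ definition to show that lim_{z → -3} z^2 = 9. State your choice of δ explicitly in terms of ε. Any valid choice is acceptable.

Fix ε > 0. We seek δ > 0 with 0 < |z + 3| < δ ⇒ |z^2 − 9| < ε.
Factor: z^2 − 9 = (z + 3)(z - 3), so |z^2 − 9| = |z + 3|·|z - 3|.
Restrict δ ≤ 2. Then |z + 3| < 2 gives |z| < 5, so by the triangle inequality |z - 3| ≤ 5 + 3 = 8.
Hence |z^2 − 9| ≤ 8|z + 3|, which is < ε once |z + 3| < ε/8.
Take δ = min(2, ε/8). If 0 < |z + 3| < δ then both bounds hold and |z^2 − 9| ≤ 8|z + 3| < 8·(ε/8) = ε.

δ = min(2, ε/8)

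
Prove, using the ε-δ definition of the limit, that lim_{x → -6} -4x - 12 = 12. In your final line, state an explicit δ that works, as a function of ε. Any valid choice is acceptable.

δ = ε/4

Fix ε > 0. We need δ > 0 so that 0 < |x + 6| < δ implies |(-4x - 12) − 12| < ε.
|(-4x - 12) − 12| = |-4x - 24| = 4|x + 6|.
So 4|x + 6| < ε exactly when |x + 6| < ε/4.
Choosing δ = ε/4 gives |(-4x - 12) − 12| = 4|x + 6| < ε whenever |x + 6| < δ.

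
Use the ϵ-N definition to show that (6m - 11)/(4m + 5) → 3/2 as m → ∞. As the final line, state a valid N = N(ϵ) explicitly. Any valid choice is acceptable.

Fix ϵ > 0. For m ≥ 1, |(6m - 11)/(4m + 5) − (3/2)| = |-74|/(4(4m + 5)) = 74/(4(4m + 5)).
Since 4m + 5 ≥ 4m for m ≥ 1, this is ≤ 74/(4·4m) = (37/8)/m.
So |(6m - 11)/(4m + 5) − (3/2)| < ϵ whenever m > (37/8)/ϵ.
Take N = (37/8)/ϵ. If m > N then |(6m - 11)/(4m + 5) − (3/2)| ≤ (37/8)/m < ϵ.

N = (37/8)/ϵ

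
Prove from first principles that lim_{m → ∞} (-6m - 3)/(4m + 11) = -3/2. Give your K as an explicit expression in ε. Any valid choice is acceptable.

Fix ε > 0. For m ≥ 1, |(-6m - 3)/(4m + 11) + 3/2| = |54|/(4(4m + 11)) = 54/(4(4m + 11)).
Since 4m + 11 ≥ 4m for m ≥ 1, this is ≤ 54/(4·4m) = (27/8)/m.
So |(-6m - 3)/(4m + 11) + 3/2| < ε whenever m > (27/8)/ε.
Take K = (27/8)/ε. If m > K then |(-6m - 3)/(4m + 11) + 3/2| ≤ (27/8)/m < ε.

K = (27/8)/ε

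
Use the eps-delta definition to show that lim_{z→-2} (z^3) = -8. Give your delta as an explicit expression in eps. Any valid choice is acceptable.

Let eps > 0. We seek delta > 0 with 0 < |z + 2| < delta ⇒ |z^3 + 8| < eps.
Factor: z^3 + 8 = (z + 2)(z^2 - 2z + 4), so |z^3 + 8| = |z + 2|·|z^2 - 2z + 4|.
Restrict delta ≤ 2. Then |z + 2| < 2 gives |z| < 4, so by the triangle inequality |z^2 - 2z + 4| ≤ 4^2 + 2·4 + 4 = 28.
Hence |z^3 + 8| ≤ 28|z + 2|, which is < eps once |z + 2| < eps/28.
Take delta = min(2, eps/28). If 0 < |z + 2| < delta then both bounds hold and |z^3 + 8| ≤ 28|z + 2| < 28·(eps/28) = eps.

delta = min(2, eps/28)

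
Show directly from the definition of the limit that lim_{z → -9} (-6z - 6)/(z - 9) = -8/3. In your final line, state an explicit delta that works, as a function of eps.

delta = min(9, (27/10)eps)

Let eps > 0 be given. We want delta > 0 with 0 < |z + 9| < delta ⇒ |(-6z - 6)/(z - 9) + 8/3| < eps.
Combining over a common denominator, (-6z - 6)/(z - 9) + 8/3 = [(-6z - 6)·(-18) − 48·(z - 9)] / [(-18)·(z - 9)] = 60(z + 9) / ((-18)(z - 9)).
So |(-6z - 6)/(z - 9) + 8/3| = 60|z + 9| / (18·|z − 9|).
Restrict delta ≤ 9. Then |z + 9| < 9 gives |z − 9| = |(z + 9) + (-18)| ≥ 18 − 9 = 9.
Hence |(-6z - 6)/(z - 9) + 8/3| < 60|z + 9|/(18·9) = (10/27)|z + 9|, which is < eps once |z + 9| < (27/10)eps.
Take delta = min(9, (27/10)eps). Then 0 < |z + 9| < delta forces both bounds, so |(-6z - 6)/(z - 9) + 8/3| < eps.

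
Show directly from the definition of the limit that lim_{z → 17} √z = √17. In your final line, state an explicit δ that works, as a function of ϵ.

δ = min(17, √17·ϵ)

Fix ϵ > 0. We want δ > 0 such that 0 < |z − 17| < δ implies |√z − √17| < ϵ.
Multiplying by the conjugate, |√z − √17| = |z − 17|/(√z + √17).
Restrict δ ≤ 17 so that |z − 17| < 17 forces z > 0, and then √z + √17 > √17.
Hence |√z − √17| < |z − 17|/√17, which is < ϵ once |z − 17| < √17·ϵ.
Take δ = min(17, √17·ϵ). If 0 < |z − 17| < δ then z > 0 and |√z − √17| < |z − 17|/√17 < ϵ.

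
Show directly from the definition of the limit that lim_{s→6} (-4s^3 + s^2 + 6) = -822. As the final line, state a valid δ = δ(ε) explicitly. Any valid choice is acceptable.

Let ε > 0. We want δ > 0 such that 0 < |s − 6| < δ implies |(-4s^3 + s^2 + 6) + 822| < ε.
(-4s^3 + s^2 + 6) + 822 = -4s^3 + s^2 + 828 = (s − 6)(-4s^2 - 23s - 138).
So |(-4s^3 + s^2 + 6) + 822| = |s − 6|·|-4s^2 - 23s - 138|.
Assume first that |s − 6| < 2, so |s| < 8. Then |-4s^2 - 23s - 138| ≤ 4·8^2 + 23·8 + 138 = 578.
Hence |(-4s^3 + s^2 + 6) + 822| ≤ 578|s − 6| < ε provided |s − 6| < ε/578.
Take δ = min(2, ε/578). Then 0 < |s − 6| < δ gives both |s − 6| < 2 and |s − 6| < ε/578, so |(-4s^3 + s^2 + 6) + 822| < ε.

δ = min(2, ε/578)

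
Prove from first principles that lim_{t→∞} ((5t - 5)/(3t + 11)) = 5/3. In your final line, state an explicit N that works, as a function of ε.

N = (70/9)/ε

Fix ε > 0. We seek N > 0 such that t > N implies |(5t - 5)/(3t + 11) − (5/3)| < ε.
(5t - 5)/(3t + 11) − (5/3) = (3(5t - 5) − 5(3t + 11)) / (3(3t + 11)) = -70/(3(3t + 11)).
For t > 0 we have 3t + 11 > 3t, so |(5t - 5)/(3t + 11) − (5/3)| = 70/(3(3t + 11)) < 70/(3·3t) = (70/9)/t.
Thus |(5t - 5)/(3t + 11) − (5/3)| < ε whenever t > (70/9)/ε.
Take N = (70/9)/ε. If t > N then |(5t - 5)/(3t + 11) − (5/3)| < (70/9)/t < ε.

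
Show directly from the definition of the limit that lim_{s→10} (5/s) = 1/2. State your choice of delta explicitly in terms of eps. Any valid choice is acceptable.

Suppose eps > 0. We seek delta > 0 such that 0 < |s − 10| < delta implies |5/s − (1/2)| < eps.
|5/s − (1/2)| = 5·|10 − s|/(10·|s|) = 5|s − 10|/(10|s|).
Require delta ≤ 5 so that |s| > 10 − 5 = 5, hence 10|s| > 50.
Then |5/s − (1/2)| < 5|s − 10|/50, which is < eps when |s − 10| < 10eps.
Take delta = min(5, 10eps). Then 0 < |s − 10| < delta gives both |s − 10| < 5 and |s − 10| < 10eps, so |5/s − (1/2)| < eps.

delta = min(5, 10eps)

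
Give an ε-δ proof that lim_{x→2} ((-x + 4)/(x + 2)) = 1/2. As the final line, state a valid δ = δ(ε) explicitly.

Fix ε > 0. We want δ > 0 with 0 < |x − 2| < δ ⇒ |(-x + 4)/(x + 2) − (1/2)| < ε.
Combining over a common denominator, (-x + 4)/(x + 2) − (1/2) = [(-x + 4)·4 − 2·(x + 2)] / [4·(x + 2)] = -6(x − 2) / (4(x + 2)).
So |(-x + 4)/(x + 2) − (1/2)| = 6|x − 2| / (4·|x + 2|).
Require δ ≤ 2, so |x + 2| ≥ |4| − |x − 2| > 4 − 2 = 2.
Hence |(-x + 4)/(x + 2) − (1/2)| < 6|x − 2|/(4·2) = (3/4)|x − 2|, which is < ε once |x − 2| < (4/3)ε.
Take δ = min(2, (4/3)ε). Then 0 < |x − 2| < δ forces both bounds, so |(-x + 4)/(x + 2) − (1/2)| < ε.

δ = min(2, (4/3)ε)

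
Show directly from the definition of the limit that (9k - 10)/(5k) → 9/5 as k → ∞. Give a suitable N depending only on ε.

N = 2/ε

Fix ε > 0. For k ≥ 1, |(9k - 10)/(5k) − (9/5)| = |-50|/(5(5k)) = 50/(5(5k)).
Since 5k ≥ 5k for k ≥ 1, this is ≤ 50/(5·5k) = 2/k.
So |(9k - 10)/(5k) − (9/5)| < ε whenever k > 2/ε.
Take N = 2/ε. If k > N then |(9k - 10)/(5k) − (9/5)| ≤ 2/k < ε.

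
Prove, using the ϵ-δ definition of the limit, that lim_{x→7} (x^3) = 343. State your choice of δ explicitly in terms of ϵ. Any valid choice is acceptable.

δ = min(2, ϵ/193)

Let ϵ > 0. We seek δ > 0 with 0 < |x − 7| < δ ⇒ |x^3 − 343| < ϵ.
Factor: x^3 − 343 = (x − 7)(x^2 + 7x + 49), so |x^3 − 343| = |x − 7|·|x^2 + 7x + 49|.
Impose δ ≤ 2 so that |x| < 9; then |x^2 + 7x + 49| ≤ 193.
Hence |x^3 − 343| ≤ 193|x − 7|, which is < ϵ once |x − 7| < ϵ/193.
Take δ = min(2, ϵ/193). If 0 < |x − 7| < δ then both bounds hold and |x^3 − 343| ≤ 193|x − 7| < 193·(ϵ/193) = ϵ.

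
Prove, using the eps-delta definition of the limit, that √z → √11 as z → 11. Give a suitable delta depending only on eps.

delta = min(11, √11·eps)

Suppose eps > 0. We want delta > 0 such that 0 < |z − 11| < delta implies |√z − √11| < eps.
Multiplying by the conjugate, |√z − √11| = |z − 11|/(√z + √11).
Restrict delta ≤ 11 so that |z − 11| < 11 forces z > 0, and then √z + √11 > √11.
Hence |√z − √11| < |z − 11|/√11, which is < eps once |z − 11| < √11·eps.
Take delta = min(11, √11·eps). If 0 < |z − 11| < delta then z > 0 and |√z − √11| < |z − 11|/√11 < eps.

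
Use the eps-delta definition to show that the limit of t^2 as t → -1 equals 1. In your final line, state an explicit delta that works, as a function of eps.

delta = min(2, eps/4)

Fix eps > 0. We seek delta > 0 with 0 < |t + 1| < delta ⇒ |t^2 − 1| < eps.
Factor: t^2 − 1 = (t + 1)(t - 1), so |t^2 − 1| = |t + 1|·|t - 1|.
Restrict delta ≤ 2. Then |t + 1| < 2 gives |t| < 3, so by the triangle inequality |t - 1| ≤ 3 + 1 = 4.
Hence |t^2 − 1| ≤ 4|t + 1|, which is < eps once |t + 1| < eps/4.
Take delta = min(2, eps/4). If 0 < |t + 1| < delta then both bounds hold and |t^2 − 1| ≤ 4|t + 1| < 4·(eps/4) = eps.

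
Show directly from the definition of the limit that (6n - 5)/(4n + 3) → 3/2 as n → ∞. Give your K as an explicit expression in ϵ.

Let ϵ > 0. For n ≥ 1, |(6n - 5)/(4n + 3) − (3/2)| = |-38|/(4(4n + 3)) = 38/(4(4n + 3)).
Since 4n + 3 ≥ 4n for n ≥ 1, this is ≤ 38/(4·4n) = (19/8)/n.
So |(6n - 5)/(4n + 3) − (3/2)| < ϵ whenever n > (19/8)/ϵ.
Take K = (19/8)/ϵ. If n > K then |(6n - 5)/(4n + 3) − (3/2)| ≤ (19/8)/n < ϵ.

K = (19/8)/ϵ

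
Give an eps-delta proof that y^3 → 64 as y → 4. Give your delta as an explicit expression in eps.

Suppose eps > 0. We seek delta > 0 with 0 < |y − 4| < delta ⇒ |y^3 − 64| < eps.
Factor: y^3 − 64 = (y − 4)(y^2 + 4y + 16), so |y^3 − 64| = |y − 4|·|y^2 + 4y + 16|.
Impose delta ≤ 1 so that |y| < 5; then |y^2 + 4y + 16| ≤ 61.
Hence |y^3 − 64| ≤ 61|y − 4|, which is < eps once |y − 4| < eps/61.
Take delta = min(1, eps/61). If 0 < |y − 4| < delta then both bounds hold and |y^3 − 64| ≤ 61|y − 4| < 61·(eps/61) = eps.

delta = min(1, eps/61)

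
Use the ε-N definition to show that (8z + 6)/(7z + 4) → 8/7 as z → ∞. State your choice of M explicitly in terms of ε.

Fix ε > 0. We seek M > 0 such that z > M implies |(8z + 6)/(7z + 4) − (8/7)| < ε.
(8z + 6)/(7z + 4) − (8/7) = (7(8z + 6) − 8(7z + 4)) / (7(7z + 4)) = 10/(7(7z + 4)).
For z > 0 we have 7z + 4 > 7z, so |(8z + 6)/(7z + 4) − (8/7)| = 10/(7(7z + 4)) < 10/(7·7z) = (10/49)/z.
Thus |(8z + 6)/(7z + 4) − (8/7)| < ε whenever z > (10/49)/ε.
Take M = (10/49)/ε. If z > M then |(8z + 6)/(7z + 4) − (8/7)| < (10/49)/z < ε.

M = (10/49)/ε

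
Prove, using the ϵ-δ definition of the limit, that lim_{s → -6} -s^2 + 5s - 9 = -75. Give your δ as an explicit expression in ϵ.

Let ϵ > 0 be given. We want δ > 0 such that 0 < |s + 6| < δ implies |(-s^2 + 5s - 9) + 75| < ϵ.
(-s^2 + 5s - 9) + 75 = -s^2 + 5s + 66 = (s + 6)(-s + 11).
So |(-s^2 + 5s - 9) + 75| = |s + 6|·|-s + 11|.
Assume first that |s + 6| < 1, so |s| < 7. Then |-s + 11| ≤ 7 + 11 = 18.
Hence |(-s^2 + 5s - 9) + 75| ≤ 18|s + 6| < ϵ provided |s + 6| < ϵ/18.
Take δ = min(1, ϵ/18). Then 0 < |s + 6| < δ gives both |s + 6| < 1 and |s + 6| < ϵ/18, so |(-s^2 + 5s - 9) + 75| < ϵ.

δ = min(1, ϵ/18)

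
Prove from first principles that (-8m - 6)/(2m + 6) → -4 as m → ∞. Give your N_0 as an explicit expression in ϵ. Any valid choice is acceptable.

Suppose ϵ > 0. For m ≥ 1, |(-8m - 6)/(2m + 6) + 4| = |36|/(2(2m + 6)) = 36/(2(2m + 6)).
Since 2m + 6 ≥ 2m for m ≥ 1, this is ≤ 36/(2·2m) = 9/m.
So |(-8m - 6)/(2m + 6) + 4| < ϵ whenever m > 9/ϵ.
Take N_0 = 9/ϵ. If m > N_0 then |(-8m - 6)/(2m + 6) + 4| ≤ 9/m < ϵ.

N_0 = 9/ϵ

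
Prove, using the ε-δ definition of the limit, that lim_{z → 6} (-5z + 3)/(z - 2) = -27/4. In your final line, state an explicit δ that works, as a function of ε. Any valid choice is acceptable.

Suppose ε > 0. We want δ > 0 with 0 < |z − 6| < δ ⇒ |(-5z + 3)/(z - 2) + 27/4| < ε.
Combining over a common denominator, (-5z + 3)/(z - 2) + 27/4 = [(-5z + 3)·4 − (-27)·(z - 2)] / [4·(z - 2)] = 7(z − 6) / (4(z - 2)).
So |(-5z + 3)/(z - 2) + 27/4| = 7|z − 6| / (4·|z − 2|).
Restrict δ ≤ 2. Then |z − 6| < 2 gives |z − 2| = |(z − 6) + 4| ≥ 4 − 2 = 2.
Hence |(-5z + 3)/(z - 2) + 27/4| < 7|z − 6|/(4·2) = (7/8)|z − 6|, which is < ε once |z − 6| < (8/7)ε.
Take δ = min(2, (8/7)ε). Then 0 < |z − 6| < δ forces both bounds, so |(-5z + 3)/(z - 2) + 27/4| < ε.

δ = min(2, (8/7)ε)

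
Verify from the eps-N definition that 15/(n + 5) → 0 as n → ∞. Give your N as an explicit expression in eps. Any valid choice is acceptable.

Fix eps > 0. For n ≥ 1, |15/(n + 5) − 0| = 15/(n + 5) ≤ 15/n.
We need 15/n < eps, i.e. n > 15/eps.
Take N = 15/eps. If n > N then |15/(n + 5)| ≤ 15/n < eps.

N = 15/eps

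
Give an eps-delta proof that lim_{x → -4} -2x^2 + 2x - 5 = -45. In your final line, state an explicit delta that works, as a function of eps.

Let eps > 0 be given. We want delta > 0 such that 0 < |x + 4| < delta implies |(-2x^2 + 2x - 5) + 45| < eps.
(-2x^2 + 2x - 5) + 45 = -2x^2 + 2x + 40 = (x + 4)(-2x + 10).
So |(-2x^2 + 2x - 5) + 45| = |x + 4|·|-2x + 10|.
Assume first that |x + 4| < 2, so |x| < 6. Then |-2x + 10| ≤ 2·6 + 10 = 22.
Hence |(-2x^2 + 2x - 5) + 45| ≤ 22|x + 4| < eps provided |x + 4| < eps/22.
Choosing delta = min(2, eps/22) ensures both conditions, hence |(-2x^2 + 2x - 5) + 45| < eps.

delta = min(2, eps/22)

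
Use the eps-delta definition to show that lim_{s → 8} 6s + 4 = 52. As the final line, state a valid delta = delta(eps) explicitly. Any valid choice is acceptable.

Let eps > 0. We need delta > 0 so that 0 < |s − 8| < delta implies |(6s + 4) − 52| < eps.
Since (6s + 4) − 52 = 6(s − 8), we have |(6s + 4) − 52| = 6|s − 8|.
Thus it suffices that |s − 8| < eps/6.
Take delta = eps/6. If 0 < |s − 8| < delta then |(6s + 4) − 52| = 6|s − 8| < 6·(eps/6) = eps.

delta = eps/6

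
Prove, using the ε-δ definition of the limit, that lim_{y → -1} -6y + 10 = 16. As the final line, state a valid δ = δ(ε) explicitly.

Let ε > 0 be given. We need δ > 0 so that 0 < |y + 1| < δ implies |(-6y + 10) − 16| < ε.
Since (-6y + 10) − 16 = -6(y + 1), we have |(-6y + 10) − 16| = 6|y + 1|.
So 6|y + 1| < ε exactly when |y + 1| < ε/6.
Take δ = ε/6. If 0 < |y + 1| < δ then |(-6y + 10) − 16| = 6|y + 1| < 6·(ε/6) = ε.

δ = ε/6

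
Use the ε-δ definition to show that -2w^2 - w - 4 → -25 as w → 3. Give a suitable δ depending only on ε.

Suppose ε > 0. We want δ > 0 such that 0 < |w − 3| < δ implies |(-2w^2 - w - 4) + 25| < ε.
(-2w^2 - w - 4) + 25 = -2w^2 - w + 21 = (w − 3)(-2w - 7).
So |(-2w^2 - w - 4) + 25| = |w − 3|·|-2w - 7|.
Require δ ≤ 1. Then |w − 3| < 1 gives |w| < 4, and by the triangle inequality |-2w - 7| ≤ 2·4 + 7 = 15.
Hence |(-2w^2 - w - 4) + 25| ≤ 15|w − 3| < ε provided |w − 3| < ε/15.
Take δ = min(1, ε/15). Then 0 < |w − 3| < δ gives both |w − 3| < 1 and |w − 3| < ε/15, so |(-2w^2 - w - 4) + 25| < ε.

δ = min(1, ε/15)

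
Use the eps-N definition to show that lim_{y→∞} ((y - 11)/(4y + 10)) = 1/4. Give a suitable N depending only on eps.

Let eps > 0 be given. We seek N > 0 such that y > N implies |(y - 11)/(4y + 10) − (1/4)| < eps.
(y - 11)/(4y + 10) − (1/4) = (4(y - 11) − (4y + 10)) / (4(4y + 10)) = -54/(4(4y + 10)).
For y > 0 we have 4y + 10 > 4y, so |(y - 11)/(4y + 10) − (1/4)| = 54/(4(4y + 10)) < 54/(4·4y) = (27/8)/y.
Thus |(y - 11)/(4y + 10) − (1/4)| < eps whenever y > (27/8)/eps.
Take N = (27/8)/eps. If y > N then |(y - 11)/(4y + 10) − (1/4)| < (27/8)/y < eps.

N = (27/8)/eps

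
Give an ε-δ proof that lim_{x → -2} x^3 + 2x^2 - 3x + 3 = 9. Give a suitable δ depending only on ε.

Let ε > 0 be given. We want δ > 0 such that 0 < |x + 2| < δ implies |(x^3 + 2x^2 - 3x + 3) − 9| < ε.
(x^3 + 2x^2 - 3x + 3) − 9 = x^3 + 2x^2 - 3x - 6 = (x + 2)(x^2 - 3).
So |(x^3 + 2x^2 - 3x + 3) − 9| = |x + 2|·|x^2 - 3|.
Assume first that |x + 2| < 1, so |x| < 3. Then |x^2 - 3| ≤ 3^2 + 3 = 12.
Hence |(x^3 + 2x^2 - 3x + 3) − 9| ≤ 12|x + 2| < ε provided |x + 2| < ε/12.
Choosing δ = min(1, ε/12) ensures both conditions, hence |(x^3 + 2x^2 - 3x + 3) − 9| < ε.

δ = min(1, ε/12)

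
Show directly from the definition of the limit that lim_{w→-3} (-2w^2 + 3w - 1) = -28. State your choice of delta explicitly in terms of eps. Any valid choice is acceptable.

delta = min(1, eps/17)

Fix eps > 0. We want delta > 0 such that 0 < |w + 3| < delta implies |(-2w^2 + 3w - 1) + 28| < eps.
(-2w^2 + 3w - 1) + 28 = -2w^2 + 3w + 27 = (w + 3)(-2w + 9).
So |(-2w^2 + 3w - 1) + 28| = |w + 3|·|-2w + 9|.
Require delta ≤ 1. Then |w + 3| < 1 gives |w| < 4, and by the triangle inequality |-2w + 9| ≤ 2·4 + 9 = 17.
Hence |(-2w^2 + 3w - 1) + 28| ≤ 17|w + 3| < eps provided |w + 3| < eps/17.
Take delta = min(1, eps/17). Then 0 < |w + 3| < delta gives both |w + 3| < 1 and |w + 3| < eps/17, so |(-2w^2 + 3w - 1) + 28| < eps.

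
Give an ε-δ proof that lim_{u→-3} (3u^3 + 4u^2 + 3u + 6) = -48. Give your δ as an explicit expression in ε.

Let ε > 0. We want δ > 0 such that 0 < |u + 3| < δ implies |(3u^3 + 4u^2 + 3u + 6) + 48| < ε.
(3u^3 + 4u^2 + 3u + 6) + 48 = 3u^3 + 4u^2 + 3u + 54 = (u + 3)(3u^2 - 5u + 18).
So |(3u^3 + 4u^2 + 3u + 6) + 48| = |u + 3|·|3u^2 - 5u + 18|.
Assume first that |u + 3| < 2, so |u| < 5. Then |3u^2 - 5u + 18| ≤ 3·5^2 + 5·5 + 18 = 118.
Hence |(3u^3 + 4u^2 + 3u + 6) + 48| ≤ 118|u + 3| < ε provided |u + 3| < ε/118.
Choosing δ = min(2, ε/118) ensures both conditions, hence |(3u^3 + 4u^2 + 3u + 6) + 48| < ε.

δ = min(2, ε/118)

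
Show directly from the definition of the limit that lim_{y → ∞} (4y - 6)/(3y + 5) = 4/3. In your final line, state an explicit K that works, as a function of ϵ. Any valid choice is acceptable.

Fix ϵ > 0. We seek K > 0 such that y > K implies |(4y - 6)/(3y + 5) − (4/3)| < ϵ.
(4y - 6)/(3y + 5) − (4/3) = (3(4y - 6) − 4(3y + 5)) / (3(3y + 5)) = -38/(3(3y + 5)).
For y > 0 we have 3y + 5 > 3y, so |(4y - 6)/(3y + 5) − (4/3)| = 38/(3(3y + 5)) < 38/(3·3y) = (38/9)/y.
Thus |(4y - 6)/(3y + 5) − (4/3)| < ϵ whenever y > (38/9)/ϵ.
Take K = (38/9)/ϵ. If y > K then |(4y - 6)/(3y + 5) − (4/3)| < (38/9)/y < ϵ.

K = (38/9)/ϵ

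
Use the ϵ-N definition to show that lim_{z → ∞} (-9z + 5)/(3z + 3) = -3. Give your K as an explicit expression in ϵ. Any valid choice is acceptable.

K = (14/3)/ϵ

Let ϵ > 0. We seek K > 0 such that z > K implies |(-9z + 5)/(3z + 3) + 3| < ϵ.
(-9z + 5)/(3z + 3) + 3 = (3(-9z + 5) − (-9)(3z + 3)) / (3(3z + 3)) = 42/(3(3z + 3)).
For z > 0 we have 3z + 3 > 3z, so |(-9z + 5)/(3z + 3) + 3| = 42/(3(3z + 3)) < 42/(3·3z) = (14/3)/z.
Thus |(-9z + 5)/(3z + 3) + 3| < ϵ whenever z > (14/3)/ϵ.
Take K = (14/3)/ϵ. If z > K then |(-9z + 5)/(3z + 3) + 3| < (14/3)/z < ϵ.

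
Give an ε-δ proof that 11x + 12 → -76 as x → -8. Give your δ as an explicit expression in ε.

Fix ε > 0. We need δ > 0 so that 0 < |x + 8| < δ implies |(11x + 12) + 76| < ε.
|(11x + 12) + 76| = |11x + 88| = 11|x + 8|.
So 11|x + 8| < ε exactly when |x + 8| < ε/11.
Take δ = ε/11. If 0 < |x + 8| < δ then |(11x + 12) + 76| = 11|x + 8| < 11·(ε/11) = ε.

δ = ε/11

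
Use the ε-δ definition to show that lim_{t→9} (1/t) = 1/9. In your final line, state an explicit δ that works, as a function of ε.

δ = min(9/2, (81/2)ε)

Let ε > 0 be given. We seek δ > 0 such that 0 < |t − 9| < δ implies |1/t − (1/9)| < ε.
|1/t − (1/9)| = |9 − t|/(9·|t|) = |t − 9|/(9|t|).
Restrict δ ≤ 9/2. Then |t − 9| < 9/2 gives |t| > 9/2, so 9|t| > 81/2.
Then |1/t − (1/9)| < |t − 9|/(81/2), which is < ε when |t − 9| < (81/2)ε.
Take δ = min(9/2, (81/2)ε). Then 0 < |t − 9| < δ gives both |t − 9| < 9/2 and |t − 9| < (81/2)ε, so |1/t − (1/9)| < ε.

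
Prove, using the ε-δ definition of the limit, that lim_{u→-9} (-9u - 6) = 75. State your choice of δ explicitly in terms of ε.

δ = ε/9

Let ε > 0. We need δ > 0 so that 0 < |u + 9| < δ implies |(-9u - 6) − 75| < ε.
Since (-9u - 6) − 75 = -9(u + 9), we have |(-9u - 6) − 75| = 9|u + 9|.
Thus it suffices that |u + 9| < ε/9.
Take δ = ε/9. If 0 < |u + 9| < δ then |(-9u - 6) − 75| = 9|u + 9| < 9·(ε/9) = ε.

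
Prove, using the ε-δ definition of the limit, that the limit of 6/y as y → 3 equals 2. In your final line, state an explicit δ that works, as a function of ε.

Suppose ε > 0. We seek δ > 0 such that 0 < |y − 3| < δ implies |6/y − 2| < ε.
|6/y − 2| = 6·|3 − y|/(3·|y|) = 6|y − 3|/(3|y|).
Restrict δ ≤ 3/2. Then |y − 3| < 3/2 gives |y| > 3/2, so 3|y| > 9/2.
Then |6/y − 2| < 6|y − 3|/(9/2), which is < ε when |y − 3| < (3/4)ε.
Take δ = min(3/2, (3/4)ε). Then 0 < |y − 3| < δ gives both |y − 3| < 3/2 and |y − 3| < (3/4)ε, so |6/y − 2| < ε.

δ = min(3/2, (3/4)ε)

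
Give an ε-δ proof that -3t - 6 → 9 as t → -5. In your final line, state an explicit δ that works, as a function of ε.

δ = ε/3

Let ε > 0. We need δ > 0 so that 0 < |t + 5| < δ implies |(-3t - 6) − 9| < ε.
|(-3t - 6) − 9| = |-3t - 15| = 3|t + 5|.
So 3|t + 5| < ε exactly when |t + 5| < ε/3.
Choosing δ = ε/3 gives |(-3t - 6) − 9| = 3|t + 5| < ε whenever |t + 5| < δ.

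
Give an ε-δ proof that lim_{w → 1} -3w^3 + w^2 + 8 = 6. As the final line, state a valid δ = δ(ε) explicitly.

Fix ε > 0. We want δ > 0 such that 0 < |w − 1| < δ implies |(-3w^3 + w^2 + 8) − 6| < ε.
(-3w^3 + w^2 + 8) − 6 = -3w^3 + w^2 + 2 = (w − 1)(-3w^2 - 2w - 2).
So |(-3w^3 + w^2 + 8) − 6| = |w − 1|·|-3w^2 - 2w - 2|.
Require δ ≤ 1. Then |w − 1| < 1 gives |w| < 2, and by the triangle inequality |-3w^2 - 2w - 2| ≤ 3·2^2 + 2·2 + 2 = 18.
Hence |(-3w^3 + w^2 + 8) − 6| ≤ 18|w − 1| < ε provided |w − 1| < ε/18.
Take δ = min(1, ε/18). Then 0 < |w − 1| < δ gives both |w − 1| < 1 and |w − 1| < ε/18, so |(-3w^3 + w^2 + 8) − 6| < ε.

δ = min(1, ε/18)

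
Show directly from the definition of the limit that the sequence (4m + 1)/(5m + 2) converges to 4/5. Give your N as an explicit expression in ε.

N = (3/25)/ε

Fix ε > 0. For m ≥ 1, |(4m + 1)/(5m + 2) − (4/5)| = |-3|/(5(5m + 2)) = 3/(5(5m + 2)).
Since 5m + 2 ≥ 5m for m ≥ 1, this is ≤ 3/(5·5m) = (3/25)/m.
So |(4m + 1)/(5m + 2) − (4/5)| < ε whenever m > (3/25)/ε.
Take N = (3/25)/ε. If m > N then |(4m + 1)/(5m + 2) − (4/5)| ≤ (3/25)/m < ε.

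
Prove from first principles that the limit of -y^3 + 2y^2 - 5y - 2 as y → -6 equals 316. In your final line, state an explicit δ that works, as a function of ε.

Suppose ε > 0. We want δ > 0 such that 0 < |y + 6| < δ implies |(-y^3 + 2y^2 - 5y - 2) − 316| < ε.
(-y^3 + 2y^2 - 5y - 2) − 316 = -y^3 + 2y^2 - 5y - 318 = (y + 6)(-y^2 + 8y - 53).
So |(-y^3 + 2y^2 - 5y - 2) − 316| = |y + 6|·|-y^2 + 8y - 53|.
Require δ ≤ 2. Then |y + 6| < 2 gives |y| < 8, and by the triangle inequality |-y^2 + 8y - 53| ≤ 8^2 + 8·8 + 53 = 181.
Hence |(-y^3 + 2y^2 - 5y - 2) − 316| ≤ 181|y + 6| < ε provided |y + 6| < ε/181.
Choosing δ = min(2, ε/181) ensures both conditions, hence |(-y^3 + 2y^2 - 5y - 2) − 316| < ε.

δ = min(2, ε/181)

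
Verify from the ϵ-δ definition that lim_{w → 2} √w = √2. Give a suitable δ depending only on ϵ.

Suppose ϵ > 0. We want δ > 0 such that 0 < |w − 2| < δ implies |√w − √2| < ϵ.
Rationalise: √w − √2 = (w − 2)/(√w + √2), so |√w − √2| = |w − 2|/(√w + √2).
Restrict δ ≤ 2 so that |w − 2| < 2 forces w > 0, and then √w + √2 > √2.
Hence |√w − √2| < |w − 2|/√2, which is < ϵ once |w − 2| < √2·ϵ.
Take δ = min(2, √2·ϵ). If 0 < |w − 2| < δ then w > 0 and |√w − √2| < |w − 2|/√2 < ϵ.

δ = min(2, √2·ϵ)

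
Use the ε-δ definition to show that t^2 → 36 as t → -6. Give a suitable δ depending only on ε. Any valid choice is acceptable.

δ = min(2, ε/14)

Let ε > 0 be given. We seek δ > 0 with 0 < |t + 6| < δ ⇒ |t^2 − 36| < ε.
Factor: t^2 − 36 = (t + 6)(t - 6), so |t^2 − 36| = |t + 6|·|t - 6|.
Restrict δ ≤ 2. Then |t + 6| < 2 gives |t| < 8, so by the triangle inequality |t - 6| ≤ 8 + 6 = 14.
Hence |t^2 − 36| ≤ 14|t + 6|, which is < ε once |t + 6| < ε/14.
Take δ = min(2, ε/14). If 0 < |t + 6| < δ then both bounds hold and |t^2 − 36| ≤ 14|t + 6| < 14·(ε/14) = ε.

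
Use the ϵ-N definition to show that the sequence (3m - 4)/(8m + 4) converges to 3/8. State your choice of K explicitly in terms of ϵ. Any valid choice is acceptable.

Let ϵ > 0 be given. For m ≥ 1, |(3m - 4)/(8m + 4) − (3/8)| = |-44|/(8(8m + 4)) = 44/(8(8m + 4)).
Since 8m + 4 ≥ 8m for m ≥ 1, this is ≤ 44/(8·8m) = (11/16)/m.
So |(3m - 4)/(8m + 4) − (3/8)| < ϵ whenever m > (11/16)/ϵ.
Take K = (11/16)/ϵ. If m > K then |(3m - 4)/(8m + 4) − (3/8)| ≤ (11/16)/m < ϵ.

K = (11/16)/ϵ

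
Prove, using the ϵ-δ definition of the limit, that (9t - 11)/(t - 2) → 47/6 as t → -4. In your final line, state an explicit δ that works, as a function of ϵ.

δ = min(3, (18/7)ϵ)

Let ϵ > 0. We want δ > 0 with 0 < |t + 4| < δ ⇒ |(9t - 11)/(t - 2) − (47/6)| < ϵ.
Combining over a common denominator, (9t - 11)/(t - 2) − (47/6) = [(9t - 11)·(-6) − (-47)·(t - 2)] / [(-6)·(t - 2)] = -7(t + 4) / ((-6)(t - 2)).
So |(9t - 11)/(t - 2) − (47/6)| = 7|t + 4| / (6·|t − 2|).
Require δ ≤ 3, so |t − 2| ≥ |-6| − |t + 4| > 6 − 3 = 3.
Hence |(9t - 11)/(t - 2) − (47/6)| < 7|t + 4|/(6·3) = (7/18)|t + 4|, which is < ϵ once |t + 4| < (18/7)ϵ.
Take δ = min(3, (18/7)ϵ). Then 0 < |t + 4| < δ forces both bounds, so |(9t - 11)/(t - 2) − (47/6)| < ϵ.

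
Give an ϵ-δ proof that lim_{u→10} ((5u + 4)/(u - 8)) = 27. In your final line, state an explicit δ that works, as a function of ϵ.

δ = min(1, (1/22)ϵ)

Let ϵ > 0 be given. We want δ > 0 with 0 < |u − 10| < δ ⇒ |(5u + 4)/(u - 8) − 27| < ϵ.
Combining over a common denominator, (5u + 4)/(u - 8) − 27 = [(5u + 4)·2 − 54·(u - 8)] / [2·(u - 8)] = -44(u − 10) / (2(u - 8)).
So |(5u + 4)/(u - 8) − 27| = 44|u − 10| / (2·|u − 8|).
Restrict δ ≤ 1. Then |u − 10| < 1 gives |u − 8| = |(u − 10) + 2| ≥ 2 − 1 = 1.
Hence |(5u + 4)/(u - 8) − 27| < 44|u − 10|/(2·1) = 22|u − 10|, which is < ϵ once |u − 10| < (1/22)ϵ.
Take δ = min(1, (1/22)ϵ). Then 0 < |u − 10| < δ forces both bounds, so |(5u + 4)/(u - 8) − 27| < ϵ.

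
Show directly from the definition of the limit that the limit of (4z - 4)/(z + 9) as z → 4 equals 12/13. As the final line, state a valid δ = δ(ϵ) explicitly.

δ = min(13/2, (169/80)ϵ)

Let ϵ > 0 be given. We want δ > 0 with 0 < |z − 4| < δ ⇒ |(4z - 4)/(z + 9) − (12/13)| < ϵ.
Combining over a common denominator, (4z - 4)/(z + 9) − (12/13) = [(4z - 4)·13 − 12·(z + 9)] / [13·(z + 9)] = 40(z − 4) / (13(z + 9)).
So |(4z - 4)/(z + 9) − (12/13)| = 40|z − 4| / (13·|z + 9|).
Restrict δ ≤ 13/2. Then |z − 4| < 13/2 gives |z + 9| = |(z − 4) + 13| ≥ 13 − 13/2 = 13/2.
Hence |(4z - 4)/(z + 9) − (12/13)| < 40|z − 4|/(13·(13/2)) = (80/169)|z − 4|, which is < ϵ once |z − 4| < (169/80)ϵ.
Take δ = min(13/2, (169/80)ϵ). Then 0 < |z − 4| < δ forces both bounds, so |(4z - 4)/(z + 9) − (12/13)| < ϵ.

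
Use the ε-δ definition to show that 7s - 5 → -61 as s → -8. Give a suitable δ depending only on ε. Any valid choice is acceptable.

Let ε > 0. We need δ > 0 so that 0 < |s + 8| < δ implies |(7s - 5) + 61| < ε.
Since (7s - 5) + 61 = 7(s + 8), we have |(7s - 5) + 61| = 7|s + 8|.
Thus it suffices that |s + 8| < ε/7.
Choosing δ = ε/7 gives |(7s - 5) + 61| = 7|s + 8| < ε whenever |s + 8| < δ.

δ = ε/7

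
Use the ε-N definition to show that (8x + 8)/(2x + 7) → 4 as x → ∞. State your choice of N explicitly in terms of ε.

Let ε > 0 be given. We seek N > 0 such that x > N implies |(8x + 8)/(2x + 7) − 4| < ε.
(8x + 8)/(2x + 7) − 4 = (2(8x + 8) − 8(2x + 7)) / (2(2x + 7)) = -40/(2(2x + 7)).
For x > 0 we have 2x + 7 > 2x, so |(8x + 8)/(2x + 7) − 4| = 40/(2(2x + 7)) < 40/(2·2x) = 10/x.
Thus |(8x + 8)/(2x + 7) − 4| < ε whenever x > 10/ε.
Take N = 10/ε. If x > N then |(8x + 8)/(2x + 7) − 4| < 10/x < ε.

N = 10/ε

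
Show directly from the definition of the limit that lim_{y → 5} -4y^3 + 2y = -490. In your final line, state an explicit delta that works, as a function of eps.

Suppose eps > 0. We want delta > 0 such that 0 < |y − 5| < delta implies |(-4y^3 + 2y) + 490| < eps.
(-4y^3 + 2y) + 490 = -4y^3 + 2y + 490 = (y − 5)(-4y^2 - 20y - 98).
So |(-4y^3 + 2y) + 490| = |y − 5|·|-4y^2 - 20y - 98|.
Assume first that |y − 5| < 1, so |y| < 6. Then |-4y^2 - 20y - 98| ≤ 4·6^2 + 20·6 + 98 = 362.
Hence |(-4y^3 + 2y) + 490| ≤ 362|y − 5| < eps provided |y − 5| < eps/362.
Choosing delta = min(1, eps/362) ensures both conditions, hence |(-4y^3 + 2y) + 490| < eps.

delta = min(1, eps/362)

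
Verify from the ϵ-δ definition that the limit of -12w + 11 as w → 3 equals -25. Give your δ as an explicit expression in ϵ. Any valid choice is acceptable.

δ = ϵ/12

Fix ϵ > 0. We need δ > 0 so that 0 < |w − 3| < δ implies |(-12w + 11) + 25| < ϵ.
|(-12w + 11) + 25| = |-12w + 36| = 12|w − 3|.
So 12|w − 3| < ϵ exactly when |w − 3| < ϵ/12.
Choosing δ = ϵ/12 gives |(-12w + 11) + 25| = 12|w − 3| < ϵ whenever |w − 3| < δ.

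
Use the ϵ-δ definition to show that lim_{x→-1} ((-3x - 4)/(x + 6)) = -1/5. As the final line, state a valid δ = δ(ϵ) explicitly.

Let ϵ > 0. We want δ > 0 with 0 < |x + 1| < δ ⇒ |(-3x - 4)/(x + 6) + 1/5| < ϵ.
Combining over a common denominator, (-3x - 4)/(x + 6) + 1/5 = [(-3x - 4)·5 − (-1)·(x + 6)] / [5·(x + 6)] = -14(x + 1) / (5(x + 6)).
So |(-3x - 4)/(x + 6) + 1/5| = 14|x + 1| / (5·|x + 6|).
Restrict δ ≤ 5/2. Then |x + 1| < 5/2 gives |x + 6| = |(x + 1) + 5| ≥ 5 − 5/2 = 5/2.
Hence |(-3x - 4)/(x + 6) + 1/5| < 14|x + 1|/(5·(5/2)) = (28/25)|x + 1|, which is < ϵ once |x + 1| < (25/28)ϵ.
Take δ = min(5/2, (25/28)ϵ). Then 0 < |x + 1| < δ forces both bounds, so |(-3x - 4)/(x + 6) + 1/5| < ϵ.

δ = min(5/2, (25/28)ϵ)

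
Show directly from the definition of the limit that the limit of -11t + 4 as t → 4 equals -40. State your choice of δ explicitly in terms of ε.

Fix ε > 0. We need δ > 0 so that 0 < |t − 4| < δ implies |(-11t + 4) + 40| < ε.
|(-11t + 4) + 40| = |-11t + 44| = 11|t − 4|.
Thus it suffices that |t − 4| < ε/11.
Take δ = ε/11. If 0 < |t − 4| < δ then |(-11t + 4) + 40| = 11|t − 4| < 11·(ε/11) = ε.

δ = ε/11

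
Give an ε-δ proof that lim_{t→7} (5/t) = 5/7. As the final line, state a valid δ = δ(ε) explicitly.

Fix ε > 0. We seek δ > 0 such that 0 < |t − 7| < δ implies |5/t − (5/7)| < ε.
|5/t − (5/7)| = 5·|7 − t|/(7·|t|) = 5|t − 7|/(7|t|).
Restrict δ ≤ 7/2. Then |t − 7| < 7/2 gives |t| > 7/2, so 7|t| > 49/2.
Then |5/t − (5/7)| < 5|t − 7|/(49/2), which is < ε when |t − 7| < (49/10)ε.
Take δ = min(7/2, (49/10)ε). Then 0 < |t − 7| < δ gives both |t − 7| < 7/2 and |t − 7| < (49/10)ε, so |5/t − (5/7)| < ε.

δ = min(7/2, (49/10)ε)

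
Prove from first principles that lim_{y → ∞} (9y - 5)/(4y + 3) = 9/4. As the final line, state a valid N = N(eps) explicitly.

N = (47/16)/eps

Let eps > 0 be given. We seek N > 0 such that y > N implies |(9y - 5)/(4y + 3) − (9/4)| < eps.
(9y - 5)/(4y + 3) − (9/4) = (4(9y - 5) − 9(4y + 3)) / (4(4y + 3)) = -47/(4(4y + 3)).
For y > 0 we have 4y + 3 > 4y, so |(9y - 5)/(4y + 3) − (9/4)| = 47/(4(4y + 3)) < 47/(4·4y) = (47/16)/y.
Thus |(9y - 5)/(4y + 3) − (9/4)| < eps whenever y > (47/16)/eps.
Take N = (47/16)/eps. If y > N then |(9y - 5)/(4y + 3) − (9/4)| < (47/16)/y < eps.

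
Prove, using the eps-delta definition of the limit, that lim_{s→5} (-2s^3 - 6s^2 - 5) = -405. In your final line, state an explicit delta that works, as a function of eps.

Fix eps > 0. We want delta > 0 such that 0 < |s − 5| < delta implies |(-2s^3 - 6s^2 - 5) + 405| < eps.
(-2s^3 - 6s^2 - 5) + 405 = -2s^3 - 6s^2 + 400 = (s − 5)(-2s^2 - 16s - 80).
So |(-2s^3 - 6s^2 - 5) + 405| = |s − 5|·|-2s^2 - 16s - 80|.
Require delta ≤ 1. Then |s − 5| < 1 gives |s| < 6, and by the triangle inequality |-2s^2 - 16s - 80| ≤ 2·6^2 + 16·6 + 80 = 248.
Hence |(-2s^3 - 6s^2 - 5) + 405| ≤ 248|s − 5| < eps provided |s − 5| < eps/248.
Take delta = min(1, eps/248). Then 0 < |s − 5| < delta gives both |s − 5| < 1 and |s − 5| < eps/248, so |(-2s^3 - 6s^2 - 5) + 405| < eps.

delta = min(1, eps/248)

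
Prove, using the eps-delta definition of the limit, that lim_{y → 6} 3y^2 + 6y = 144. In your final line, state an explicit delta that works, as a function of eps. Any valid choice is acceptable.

delta = min(2, eps/48)

Suppose eps > 0. We want delta > 0 such that 0 < |y − 6| < delta implies |(3y^2 + 6y) − 144| < eps.
(3y^2 + 6y) − 144 = 3y^2 + 6y - 144 = (y − 6)(3y + 24).
So |(3y^2 + 6y) − 144| = |y − 6|·|3y + 24|.
Assume first that |y − 6| < 2, so |y| < 8. Then |3y + 24| ≤ 3·8 + 24 = 48.
Hence |(3y^2 + 6y) − 144| ≤ 48|y − 6| < eps provided |y − 6| < eps/48.
Take delta = min(2, eps/48). Then 0 < |y − 6| < delta gives both |y − 6| < 2 and |y − 6| < eps/48, so |(3y^2 + 6y) − 144| < eps.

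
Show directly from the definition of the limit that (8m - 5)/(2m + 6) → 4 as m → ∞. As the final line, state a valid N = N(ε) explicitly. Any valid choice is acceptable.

N = (29/2)/ε

Let ε > 0 be given. For m ≥ 1, |(8m - 5)/(2m + 6) − 4| = |-58|/(2(2m + 6)) = 58/(2(2m + 6)).
Since 2m + 6 ≥ 2m for m ≥ 1, this is ≤ 58/(2·2m) = (29/2)/m.
So |(8m - 5)/(2m + 6) − 4| < ε whenever m > (29/2)/ε.
Take N = (29/2)/ε. If m > N then |(8m - 5)/(2m + 6) − 4| ≤ (29/2)/m < ε.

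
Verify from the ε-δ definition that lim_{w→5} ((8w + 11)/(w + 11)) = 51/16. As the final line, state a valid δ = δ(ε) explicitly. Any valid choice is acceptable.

Fix ε > 0. We want δ > 0 with 0 < |w − 5| < δ ⇒ |(8w + 11)/(w + 11) − (51/16)| < ε.
Combining over a common denominator, (8w + 11)/(w + 11) − (51/16) = [(8w + 11)·16 − 51·(w + 11)] / [16·(w + 11)] = 77(w − 5) / (16(w + 11)).
So |(8w + 11)/(w + 11) − (51/16)| = 77|w − 5| / (16·|w + 11|).
Require δ ≤ 8, so |w + 11| ≥ |16| − |w − 5| > 16 − 8 = 8.
Hence |(8w + 11)/(w + 11) − (51/16)| < 77|w − 5|/(16·8) = (77/128)|w − 5|, which is < ε once |w − 5| < (128/77)ε.
Take δ = min(8, (128/77)ε). Then 0 < |w − 5| < δ forces both bounds, so |(8w + 11)/(w + 11) − (51/16)| < ε.

δ = min(8, (128/77)ε)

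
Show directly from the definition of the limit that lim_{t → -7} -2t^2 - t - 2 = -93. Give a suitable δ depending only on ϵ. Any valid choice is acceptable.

Fix ϵ > 0. We want δ > 0 such that 0 < |t + 7| < δ implies |(-2t^2 - t - 2) + 93| < ϵ.
(-2t^2 - t - 2) + 93 = -2t^2 - t + 91 = (t + 7)(-2t + 13).
So |(-2t^2 - t - 2) + 93| = |t + 7|·|-2t + 13|.
Require δ ≤ 2. Then |t + 7| < 2 gives |t| < 9, and by the triangle inequality |-2t + 13| ≤ 2·9 + 13 = 31.
Hence |(-2t^2 - t - 2) + 93| ≤ 31|t + 7| < ϵ provided |t + 7| < ϵ/31.
Choosing δ = min(2, ϵ/31) ensures both conditions, hence |(-2t^2 - t - 2) + 93| < ϵ.

δ = min(2, ϵ/31)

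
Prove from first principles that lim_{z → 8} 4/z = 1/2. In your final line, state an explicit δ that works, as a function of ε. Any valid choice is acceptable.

Suppose ε > 0. We seek δ > 0 such that 0 < |z − 8| < δ implies |4/z − (1/2)| < ε.
|4/z − (1/2)| = 4·|8 − z|/(8·|z|) = 4|z − 8|/(8|z|).
Require δ ≤ 4 so that |z| > 8 − 4 = 4, hence 8|z| > 32.
Then |4/z − (1/2)| < 4|z − 8|/32, which is < ε when |z − 8| < 8ε.
Take δ = min(4, 8ε). Then 0 < |z − 8| < δ gives both |z − 8| < 4 and |z − 8| < 8ε, so |4/z − (1/2)| < ε.

δ = min(4, 8ε)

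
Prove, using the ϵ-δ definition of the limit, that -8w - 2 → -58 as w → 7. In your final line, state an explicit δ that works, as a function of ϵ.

δ = ϵ/8

Let ϵ > 0. We need δ > 0 so that 0 < |w − 7| < δ implies |(-8w - 2) + 58| < ϵ.
Since (-8w - 2) + 58 = -8(w − 7), we have |(-8w - 2) + 58| = 8|w − 7|.
Thus it suffices that |w − 7| < ϵ/8.
Choosing δ = ϵ/8 gives |(-8w - 2) + 58| = 8|w − 7| < ϵ whenever |w − 7| < δ.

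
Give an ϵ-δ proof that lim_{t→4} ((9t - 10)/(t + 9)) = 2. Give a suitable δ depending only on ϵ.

Let ϵ > 0 be given. We want δ > 0 with 0 < |t − 4| < δ ⇒ |(9t - 10)/(t + 9) − 2| < ϵ.
Combining over a common denominator, (9t - 10)/(t + 9) − 2 = [(9t - 10)·13 − 26·(t + 9)] / [13·(t + 9)] = 91(t − 4) / (13(t + 9)).
So |(9t - 10)/(t + 9) − 2| = 91|t − 4| / (13·|t + 9|).
Require δ ≤ 13/2, so |t + 9| ≥ |13| − |t − 4| > 13 − 13/2 = 13/2.
Hence |(9t - 10)/(t + 9) − 2| < 91|t − 4|/(13·(13/2)) = (14/13)|t − 4|, which is < ϵ once |t − 4| < (13/14)ϵ.
Take δ = min(13/2, (13/14)ϵ). Then 0 < |t − 4| < δ forces both bounds, so |(9t - 10)/(t + 9) − 2| < ϵ.

δ = min(13/2, (13/14)ϵ)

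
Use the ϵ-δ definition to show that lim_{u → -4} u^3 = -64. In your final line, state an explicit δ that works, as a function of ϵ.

Let ϵ > 0. We seek δ > 0 with 0 < |u + 4| < δ ⇒ |u^3 + 64| < ϵ.
Factor: u^3 + 64 = (u + 4)(u^2 - 4u + 16), so |u^3 + 64| = |u + 4|·|u^2 - 4u + 16|.
Restrict δ ≤ 1. Then |u + 4| < 1 gives |u| < 5, so by the triangle inequality |u^2 - 4u + 16| ≤ 5^2 + 4·5 + 16 = 61.
Hence |u^3 + 64| ≤ 61|u + 4|, which is < ϵ once |u + 4| < ϵ/61.
Take δ = min(1, ϵ/61). If 0 < |u + 4| < δ then both bounds hold and |u^3 + 64| ≤ 61|u + 4| < 61·(ϵ/61) = ϵ.

δ = min(1, ϵ/61)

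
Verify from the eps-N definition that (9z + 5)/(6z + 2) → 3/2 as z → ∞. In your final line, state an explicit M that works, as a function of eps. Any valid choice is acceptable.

Let eps > 0 be given. We seek M > 0 such that z > M implies |(9z + 5)/(6z + 2) − (3/2)| < eps.
(9z + 5)/(6z + 2) − (3/2) = (6(9z + 5) − 9(6z + 2)) / (6(6z + 2)) = 12/(6(6z + 2)).
For z > 0 we have 6z + 2 > 6z, so |(9z + 5)/(6z + 2) − (3/2)| = 12/(6(6z + 2)) < 12/(6·6z) = (1/3)/z.
Thus |(9z + 5)/(6z + 2) − (3/2)| < eps whenever z > (1/3)/eps.
Take M = (1/3)/eps. If z > M then |(9z + 5)/(6z + 2) − (3/2)| < (1/3)/z < eps.

M = (1/3)/eps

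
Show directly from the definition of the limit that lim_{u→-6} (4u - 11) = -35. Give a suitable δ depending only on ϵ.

δ = ϵ/4

Fix ϵ > 0. We need δ > 0 so that 0 < |u + 6| < δ implies |(4u - 11) + 35| < ϵ.
Since (4u - 11) + 35 = 4(u + 6), we have |(4u - 11) + 35| = 4|u + 6|.
Thus it suffices that |u + 6| < ϵ/4.
Take δ = ϵ/4. If 0 < |u + 6| < δ then |(4u - 11) + 35| = 4|u + 6| < 4·(ϵ/4) = ϵ.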